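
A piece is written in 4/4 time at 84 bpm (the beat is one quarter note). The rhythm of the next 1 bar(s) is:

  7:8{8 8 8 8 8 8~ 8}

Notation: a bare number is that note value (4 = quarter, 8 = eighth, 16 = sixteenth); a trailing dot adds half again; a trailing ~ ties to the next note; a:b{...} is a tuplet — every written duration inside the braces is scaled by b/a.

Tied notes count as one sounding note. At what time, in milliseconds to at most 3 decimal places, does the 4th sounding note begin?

note 4 onset = 12/7b = 1224.49ms

1. 0.0ms @ 0 + 408.163ms (4/7)
2. 408.163ms @ 4/7 + 408.163ms (4/7)
3. 816.327ms @ 8/7 + 408.163ms (4/7)
4. 1224.49ms @ 12/7 + 408.163ms (4/7)
5. 1632.653ms @ 16/7 + 408.163ms (4/7)
6. 2040.816ms @ 20/7 + 816.327ms (8/7)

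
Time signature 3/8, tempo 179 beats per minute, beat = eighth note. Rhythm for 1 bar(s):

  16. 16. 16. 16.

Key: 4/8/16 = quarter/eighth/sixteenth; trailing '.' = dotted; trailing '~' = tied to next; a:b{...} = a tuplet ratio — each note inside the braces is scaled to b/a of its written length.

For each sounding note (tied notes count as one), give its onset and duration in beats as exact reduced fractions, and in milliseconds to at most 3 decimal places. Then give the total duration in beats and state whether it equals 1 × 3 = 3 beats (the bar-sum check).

1) 0.0ms=0b +251.397ms=3/4b
2) 251.397ms=3/4b +251.397ms=3/4b
3) 502.793ms=3/2b +251.397ms=3/4b
4) 754.19ms=9/4b +251.397ms=3/4b
Σ=3b of 3 (179bpm 3/8) — PASS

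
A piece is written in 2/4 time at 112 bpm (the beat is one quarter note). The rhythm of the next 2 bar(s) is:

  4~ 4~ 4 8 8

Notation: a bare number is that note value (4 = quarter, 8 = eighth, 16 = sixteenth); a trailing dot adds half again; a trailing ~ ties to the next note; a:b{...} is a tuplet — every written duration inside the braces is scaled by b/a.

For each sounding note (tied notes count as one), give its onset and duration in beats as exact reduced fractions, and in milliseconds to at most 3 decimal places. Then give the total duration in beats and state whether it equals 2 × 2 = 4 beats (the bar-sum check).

1) 0.0ms=0b +1607.143ms=3b
2) 1607.143ms=3b +267.857ms=1/2b
3) 1875.0ms=7/2b +267.857ms=1/2b
Σ=4b of 4 (112bpm 2/4) — PASS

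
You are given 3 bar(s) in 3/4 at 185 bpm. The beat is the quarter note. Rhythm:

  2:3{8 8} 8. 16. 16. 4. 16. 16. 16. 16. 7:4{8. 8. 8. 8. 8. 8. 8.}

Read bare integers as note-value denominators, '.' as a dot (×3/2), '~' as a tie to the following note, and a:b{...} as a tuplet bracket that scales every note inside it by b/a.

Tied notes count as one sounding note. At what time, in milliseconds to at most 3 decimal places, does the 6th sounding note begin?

1. 0.0ms @ 0 + 243.243ms (3/4)
2. 243.243ms @ 3/4 + 243.243ms (3/4)
3. 486.486ms @ 3/2 + 243.243ms (3/4)
4. 729.73ms @ 9/4 + 121.622ms (3/8)
5. 851.351ms @ 21/8 + 121.622ms (3/8)
6. 972.973ms @ 3 + 486.486ms (3/2)
7. 1459.459ms @ 9/2 + 121.622ms (3/8)
8. 1581.081ms @ 39/8 + 121.622ms (3/8)
9. 1702.703ms @ 21/4 + 121.622ms (3/8)
10. 1824.324ms @ 45/8 + 121.622ms (3/8)
11. 1945.946ms @ 6 + 138.996ms (3/7)
12. 2084.942ms @ 45/7 + 138.996ms (3/7)
13. 2223.938ms @ 48/7 + 138.996ms (3/7)
14. 2362.934ms @ 51/7 + 138.996ms (3/7)
15. 2501.931ms @ 54/7 + 138.996ms (3/7)
16. 2640.927ms @ 57/7 + 138.996ms (3/7)
17. 2779.923ms @ 60/7 + 138.996ms (3/7)

note 6 onset = 3b = 972.973ms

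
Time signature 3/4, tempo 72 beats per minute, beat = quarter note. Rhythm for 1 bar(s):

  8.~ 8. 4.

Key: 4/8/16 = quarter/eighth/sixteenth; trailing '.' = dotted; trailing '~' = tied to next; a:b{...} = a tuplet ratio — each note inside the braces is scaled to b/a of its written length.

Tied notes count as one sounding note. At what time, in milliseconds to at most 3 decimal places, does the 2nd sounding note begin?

1. 0.0ms @ 0 + 1250.0ms (3/2)
2. 1250.0ms @ 3/2 + 1250.0ms (3/2)

note 2 onset = 3/2b = 1250.0ms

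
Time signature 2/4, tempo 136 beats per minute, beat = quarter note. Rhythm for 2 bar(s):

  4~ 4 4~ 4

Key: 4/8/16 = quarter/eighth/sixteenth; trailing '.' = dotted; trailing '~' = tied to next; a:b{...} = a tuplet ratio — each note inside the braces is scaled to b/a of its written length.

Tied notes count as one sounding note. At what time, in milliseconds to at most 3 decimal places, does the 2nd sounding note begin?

note 2 onset = 2b = 882.353ms

1. 0.0ms @ 0 + 882.353ms (2)
2. 882.353ms @ 2 + 882.353ms (2)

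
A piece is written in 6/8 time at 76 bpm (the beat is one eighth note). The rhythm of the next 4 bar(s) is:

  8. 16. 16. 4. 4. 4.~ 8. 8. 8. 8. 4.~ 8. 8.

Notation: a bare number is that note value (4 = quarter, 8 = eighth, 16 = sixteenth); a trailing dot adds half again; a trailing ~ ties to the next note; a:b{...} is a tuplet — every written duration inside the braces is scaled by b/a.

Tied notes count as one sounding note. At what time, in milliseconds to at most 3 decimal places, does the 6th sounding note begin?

note 6 onset = 9b = 7105.263ms

1. 0.0ms @ 0 + 1184.211ms (3/2)
2. 1184.211ms @ 3/2 + 592.105ms (3/4)
3. 1776.316ms @ 9/4 + 592.105ms (3/4)
4. 2368.421ms @ 3 + 2368.421ms (3)
5. 4736.842ms @ 6 + 2368.421ms (3)
6. 7105.263ms @ 9 + 3552.632ms (9/2)
7. 10657.895ms @ 27/2 + 1184.211ms (3/2)
8. 11842.105ms @ 15 + 1184.211ms (3/2)
9. 13026.316ms @ 33/2 + 1184.211ms (3/2)
10. 14210.526ms @ 18 + 3552.632ms (9/2)
11. 17763.158ms @ 45/2 + 1184.211ms (3/2)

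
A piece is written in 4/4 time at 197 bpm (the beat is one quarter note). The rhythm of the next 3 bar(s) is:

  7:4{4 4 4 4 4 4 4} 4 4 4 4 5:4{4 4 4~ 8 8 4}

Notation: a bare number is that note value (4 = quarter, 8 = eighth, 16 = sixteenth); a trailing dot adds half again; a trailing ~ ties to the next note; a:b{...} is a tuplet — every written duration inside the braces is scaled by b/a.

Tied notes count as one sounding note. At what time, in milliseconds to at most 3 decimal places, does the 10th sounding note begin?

1. 0.0ms @ 0 + 174.039ms (4/7)
2. 174.039ms @ 4/7 + 174.039ms (4/7)
3. 348.078ms @ 8/7 + 174.039ms (4/7)
4. 522.117ms @ 12/7 + 174.039ms (4/7)
5. 696.157ms @ 16/7 + 174.039ms (4/7)
6. 870.196ms @ 20/7 + 174.039ms (4/7)
7. 1044.235ms @ 24/7 + 174.039ms (4/7)
8. 1218.274ms @ 4 + 304.569ms (1)
9. 1522.843ms @ 5 + 304.569ms (1)
10. 1827.411ms @ 6 + 304.569ms (1)
11. 2131.98ms @ 7 + 304.569ms (1)
12. 2436.548ms @ 8 + 243.655ms (4/5)
13. 2680.203ms @ 44/5 + 243.655ms (4/5)
14. 2923.858ms @ 48/5 + 365.482ms (6/5)
15. 3289.34ms @ 54/5 + 121.827ms (2/5)
16. 3411.168ms @ 56/5 + 243.655ms (4/5)

note 10 onset = 6b = 1827.411ms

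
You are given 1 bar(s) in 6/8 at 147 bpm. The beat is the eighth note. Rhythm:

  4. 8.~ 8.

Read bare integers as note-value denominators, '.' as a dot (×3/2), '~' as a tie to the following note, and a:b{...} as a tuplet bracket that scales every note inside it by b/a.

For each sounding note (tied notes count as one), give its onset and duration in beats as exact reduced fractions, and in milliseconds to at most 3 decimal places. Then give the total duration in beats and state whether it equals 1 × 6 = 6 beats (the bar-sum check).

1) 0.0ms=0b +1224.49ms=3b
2) 1224.49ms=3b +1224.49ms=3b
Σ=6b of 6 (147bpm 6/8) — PASS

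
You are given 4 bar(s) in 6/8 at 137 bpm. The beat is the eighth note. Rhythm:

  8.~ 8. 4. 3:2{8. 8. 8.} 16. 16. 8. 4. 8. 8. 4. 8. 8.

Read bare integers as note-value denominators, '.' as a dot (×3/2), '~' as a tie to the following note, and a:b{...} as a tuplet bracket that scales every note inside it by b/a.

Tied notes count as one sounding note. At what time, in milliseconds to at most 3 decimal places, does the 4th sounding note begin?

note 4 onset = 7b = 3065.693ms

1. 0.0ms @ 0 + 1313.869ms (3)
2. 1313.869ms @ 3 + 1313.869ms (3)
3. 2627.737ms @ 6 + 437.956ms (1)
4. 3065.693ms @ 7 + 437.956ms (1)
5. 3503.65ms @ 8 + 437.956ms (1)
6. 3941.606ms @ 9 + 328.467ms (3/4)
7. 4270.073ms @ 39/4 + 328.467ms (3/4)
8. 4598.54ms @ 21/2 + 656.934ms (3/2)
9. 5255.474ms @ 12 + 1313.869ms (3)
10. 6569.343ms @ 15 + 656.934ms (3/2)
11. 7226.277ms @ 33/2 + 656.934ms (3/2)
12. 7883.212ms @ 18 + 1313.869ms (3)
13. 9197.08ms @ 21 + 656.934ms (3/2)
14. 9854.015ms @ 45/2 + 656.934ms (3/2)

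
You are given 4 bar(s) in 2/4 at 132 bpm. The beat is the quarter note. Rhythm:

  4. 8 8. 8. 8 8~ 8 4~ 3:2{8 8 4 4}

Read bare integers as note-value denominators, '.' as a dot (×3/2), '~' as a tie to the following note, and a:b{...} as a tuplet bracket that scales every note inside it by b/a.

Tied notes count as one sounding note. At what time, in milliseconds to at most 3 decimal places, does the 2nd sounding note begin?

note 2 onset = 3/2b = 681.818ms

1. 0.0ms @ 0 + 681.818ms (3/2)
2. 681.818ms @ 3/2 + 227.273ms (1/2)
3. 909.091ms @ 2 + 340.909ms (3/4)
4. 1250.0ms @ 11/4 + 340.909ms (3/4)
5. 1590.909ms @ 7/2 + 227.273ms (1/2)
6. 1818.182ms @ 4 + 454.545ms (1)
7. 2272.727ms @ 5 + 606.061ms (4/3)
8. 2878.788ms @ 19/3 + 151.515ms (1/3)
9. 3030.303ms @ 20/3 + 303.03ms (2/3)
10. 3333.333ms @ 22/3 + 303.03ms (2/3)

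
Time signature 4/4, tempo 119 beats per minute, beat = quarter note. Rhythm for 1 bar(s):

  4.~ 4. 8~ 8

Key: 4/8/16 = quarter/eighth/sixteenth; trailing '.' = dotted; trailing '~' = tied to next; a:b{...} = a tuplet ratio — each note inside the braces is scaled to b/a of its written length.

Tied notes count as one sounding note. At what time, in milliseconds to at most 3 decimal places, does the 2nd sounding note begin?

1. 0.0ms @ 0 + 1512.605ms (3)
2. 1512.605ms @ 3 + 504.202ms (1)

note 2 onset = 3b = 1512.605ms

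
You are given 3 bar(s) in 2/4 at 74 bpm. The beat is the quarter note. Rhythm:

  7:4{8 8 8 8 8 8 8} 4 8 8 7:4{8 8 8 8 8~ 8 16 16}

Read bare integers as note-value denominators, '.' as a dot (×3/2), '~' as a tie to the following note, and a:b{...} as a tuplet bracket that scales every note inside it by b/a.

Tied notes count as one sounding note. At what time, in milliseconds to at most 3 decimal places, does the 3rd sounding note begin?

note 3 onset = 4/7b = 463.32ms

1. 0.0ms @ 0 + 231.66ms (2/7)
2. 231.66ms @ 2/7 + 231.66ms (2/7)
3. 463.32ms @ 4/7 + 231.66ms (2/7)
4. 694.981ms @ 6/7 + 231.66ms (2/7)
5. 926.641ms @ 8/7 + 231.66ms (2/7)
6. 1158.301ms @ 10/7 + 231.66ms (2/7)
7. 1389.961ms @ 12/7 + 231.66ms (2/7)
8. 1621.622ms @ 2 + 810.811ms (1)
9. 2432.432ms @ 3 + 405.405ms (1/2)
10. 2837.838ms @ 7/2 + 405.405ms (1/2)
11. 3243.243ms @ 4 + 231.66ms (2/7)
12. 3474.903ms @ 30/7 + 231.66ms (2/7)
13. 3706.564ms @ 32/7 + 231.66ms (2/7)
14. 3938.224ms @ 34/7 + 231.66ms (2/7)
15. 4169.884ms @ 36/7 + 463.32ms (4/7)
16. 4633.205ms @ 40/7 + 115.83ms (1/7)
17. 4749.035ms @ 41/7 + 115.83ms (1/7)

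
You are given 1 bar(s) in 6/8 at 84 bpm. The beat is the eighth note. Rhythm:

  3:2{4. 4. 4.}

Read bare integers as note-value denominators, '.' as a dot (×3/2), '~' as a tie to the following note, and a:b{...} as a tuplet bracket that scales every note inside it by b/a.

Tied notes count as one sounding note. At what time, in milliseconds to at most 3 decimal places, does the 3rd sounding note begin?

1. 0.0ms @ 0 + 1428.571ms (2)
2. 1428.571ms @ 2 + 1428.571ms (2)
3. 2857.143ms @ 4 + 1428.571ms (2)

note 3 onset = 4b = 2857.143ms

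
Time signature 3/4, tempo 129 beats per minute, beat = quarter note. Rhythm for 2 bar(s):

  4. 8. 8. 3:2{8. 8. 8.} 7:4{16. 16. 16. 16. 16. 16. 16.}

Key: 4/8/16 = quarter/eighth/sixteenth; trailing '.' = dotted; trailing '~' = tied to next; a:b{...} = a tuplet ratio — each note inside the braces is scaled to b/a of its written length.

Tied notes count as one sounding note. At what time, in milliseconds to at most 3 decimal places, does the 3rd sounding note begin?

note 3 onset = 9/4b = 1046.512ms

1. 0.0ms @ 0 + 697.674ms (3/2)
2. 697.674ms @ 3/2 + 348.837ms (3/4)
3. 1046.512ms @ 9/4 + 348.837ms (3/4)
4. 1395.349ms @ 3 + 232.558ms (1/2)
5. 1627.907ms @ 7/2 + 232.558ms (1/2)
6. 1860.465ms @ 4 + 232.558ms (1/2)
7. 2093.023ms @ 9/2 + 99.668ms (3/14)
8. 2192.691ms @ 33/7 + 99.668ms (3/14)
9. 2292.359ms @ 69/14 + 99.668ms (3/14)
10. 2392.027ms @ 36/7 + 99.668ms (3/14)
11. 2491.694ms @ 75/14 + 99.668ms (3/14)
12. 2591.362ms @ 39/7 + 99.668ms (3/14)
13. 2691.03ms @ 81/14 + 99.668ms (3/14)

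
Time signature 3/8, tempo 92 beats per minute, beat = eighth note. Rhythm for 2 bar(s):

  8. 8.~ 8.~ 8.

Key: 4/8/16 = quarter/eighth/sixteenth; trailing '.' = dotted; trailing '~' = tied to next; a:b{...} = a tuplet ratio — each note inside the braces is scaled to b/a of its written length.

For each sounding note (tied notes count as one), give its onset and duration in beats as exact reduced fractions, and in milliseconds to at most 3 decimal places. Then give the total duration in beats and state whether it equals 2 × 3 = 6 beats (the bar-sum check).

1) 0.0ms=0b +978.261ms=3/2b
2) 978.261ms=3/2b +2934.783ms=9/2b
Σ=6b of 6 (92bpm 3/8) — PASS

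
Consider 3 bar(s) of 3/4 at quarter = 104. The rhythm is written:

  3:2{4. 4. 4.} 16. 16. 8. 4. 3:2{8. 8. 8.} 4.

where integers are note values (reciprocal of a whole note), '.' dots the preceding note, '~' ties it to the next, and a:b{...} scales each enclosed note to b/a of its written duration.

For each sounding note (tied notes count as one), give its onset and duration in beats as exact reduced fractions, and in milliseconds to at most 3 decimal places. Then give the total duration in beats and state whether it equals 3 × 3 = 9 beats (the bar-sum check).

1) 0.0ms=0b +576.923ms=1b
2) 576.923ms=1b +576.923ms=1b
3) 1153.846ms=2b +576.923ms=1b
4) 1730.769ms=3b +216.346ms=3/8b
5) 1947.115ms=27/8b +216.346ms=3/8b
6) 2163.462ms=15/4b +432.692ms=3/4b
7) 2596.154ms=9/2b +865.385ms=3/2b
8) 3461.538ms=6b +288.462ms=1/2b
9) 3750.0ms=13/2b +288.462ms=1/2b
10) 4038.462ms=7b +288.462ms=1/2b
11) 4326.923ms=15/2b +865.385ms=3/2b
Σ=9b of 9 (104bpm 3/4) — PASS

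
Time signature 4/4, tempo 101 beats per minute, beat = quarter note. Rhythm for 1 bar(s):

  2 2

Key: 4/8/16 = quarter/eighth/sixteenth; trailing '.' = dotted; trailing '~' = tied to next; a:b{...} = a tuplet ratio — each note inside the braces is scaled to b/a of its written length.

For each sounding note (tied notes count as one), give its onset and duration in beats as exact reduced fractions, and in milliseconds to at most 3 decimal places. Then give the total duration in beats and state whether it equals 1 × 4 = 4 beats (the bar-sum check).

1) 0.0ms=0b +1188.119ms=2b
2) 1188.119ms=2b +1188.119ms=2b
Σ=4b of 4 (101bpm 4/4) — PASS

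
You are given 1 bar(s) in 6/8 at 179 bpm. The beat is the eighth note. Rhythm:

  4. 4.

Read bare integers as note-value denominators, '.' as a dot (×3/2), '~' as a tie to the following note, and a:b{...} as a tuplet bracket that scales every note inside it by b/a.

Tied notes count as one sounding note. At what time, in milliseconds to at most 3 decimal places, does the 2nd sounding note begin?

1. 0.0ms @ 0 + 1005.587ms (3)
2. 1005.587ms @ 3 + 1005.587ms (3)

note 2 onset = 3b = 1005.587ms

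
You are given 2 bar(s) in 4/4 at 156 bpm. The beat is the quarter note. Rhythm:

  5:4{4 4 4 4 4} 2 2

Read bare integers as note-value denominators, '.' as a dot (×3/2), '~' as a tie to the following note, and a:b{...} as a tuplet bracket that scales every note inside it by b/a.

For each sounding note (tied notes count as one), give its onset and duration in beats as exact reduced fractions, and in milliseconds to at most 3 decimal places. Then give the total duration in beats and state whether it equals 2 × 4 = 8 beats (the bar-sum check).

1) 0.0ms=0b +307.692ms=4/5b
2) 307.692ms=4/5b +307.692ms=4/5b
3) 615.385ms=8/5b +307.692ms=4/5b
4) 923.077ms=12/5b +307.692ms=4/5b
5) 1230.769ms=16/5b +307.692ms=4/5b
6) 1538.462ms=4b +769.231ms=2b
7) 2307.692ms=6b +769.231ms=2b
Σ=8b of 8 (156bpm 4/4) — PASS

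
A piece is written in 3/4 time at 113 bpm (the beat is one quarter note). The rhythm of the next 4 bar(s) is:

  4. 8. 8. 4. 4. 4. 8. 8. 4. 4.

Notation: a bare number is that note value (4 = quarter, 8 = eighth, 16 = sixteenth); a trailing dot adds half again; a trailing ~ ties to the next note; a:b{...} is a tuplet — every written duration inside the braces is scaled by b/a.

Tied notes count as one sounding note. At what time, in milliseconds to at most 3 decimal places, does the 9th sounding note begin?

note 9 onset = 9b = 4778.761ms

1. 0.0ms @ 0 + 796.46ms (3/2)
2. 796.46ms @ 3/2 + 398.23ms (3/4)
3. 1194.69ms @ 9/4 + 398.23ms (3/4)
4. 1592.92ms @ 3 + 796.46ms (3/2)
5. 2389.381ms @ 9/2 + 796.46ms (3/2)
6. 3185.841ms @ 6 + 796.46ms (3/2)
7. 3982.301ms @ 15/2 + 398.23ms (3/4)
8. 4380.531ms @ 33/4 + 398.23ms (3/4)
9. 4778.761ms @ 9 + 796.46ms (3/2)
10. 5575.221ms @ 21/2 + 796.46ms (3/2)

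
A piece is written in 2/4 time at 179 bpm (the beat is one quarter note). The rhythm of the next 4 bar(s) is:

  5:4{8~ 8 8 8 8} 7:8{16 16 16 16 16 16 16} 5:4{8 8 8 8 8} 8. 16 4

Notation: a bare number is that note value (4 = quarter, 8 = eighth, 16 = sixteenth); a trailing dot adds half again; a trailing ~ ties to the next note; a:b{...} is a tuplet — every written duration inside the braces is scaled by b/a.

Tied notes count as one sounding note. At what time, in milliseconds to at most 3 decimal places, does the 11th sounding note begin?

1. 0.0ms @ 0 + 268.156ms (4/5)
2. 268.156ms @ 4/5 + 134.078ms (2/5)
3. 402.235ms @ 6/5 + 134.078ms (2/5)
4. 536.313ms @ 8/5 + 134.078ms (2/5)
5. 670.391ms @ 2 + 95.77ms (2/7)
6. 766.161ms @ 16/7 + 95.77ms (2/7)
7. 861.931ms @ 18/7 + 95.77ms (2/7)
8. 957.702ms @ 20/7 + 95.77ms (2/7)
9. 1053.472ms @ 22/7 + 95.77ms (2/7)
10. 1149.242ms @ 24/7 + 95.77ms (2/7)
11. 1245.012ms @ 26/7 + 95.77ms (2/7)
12. 1340.782ms @ 4 + 134.078ms (2/5)
13. 1474.86ms @ 22/5 + 134.078ms (2/5)
14. 1608.939ms @ 24/5 + 134.078ms (2/5)
15. 1743.017ms @ 26/5 + 134.078ms (2/5)
16. 1877.095ms @ 28/5 + 134.078ms (2/5)
17. 2011.173ms @ 6 + 251.397ms (3/4)
18. 2262.57ms @ 27/4 + 83.799ms (1/4)
19. 2346.369ms @ 7 + 335.196ms (1)

note 11 onset = 26/7b = 1245.012ms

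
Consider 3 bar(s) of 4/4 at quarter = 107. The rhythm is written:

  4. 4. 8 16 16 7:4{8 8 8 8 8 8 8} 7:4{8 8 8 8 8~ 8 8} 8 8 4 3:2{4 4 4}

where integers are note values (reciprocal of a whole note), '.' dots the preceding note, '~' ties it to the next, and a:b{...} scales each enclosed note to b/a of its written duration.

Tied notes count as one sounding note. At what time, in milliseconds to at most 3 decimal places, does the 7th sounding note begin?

1. 0.0ms @ 0 + 841.121ms (3/2)
2. 841.121ms @ 3/2 + 841.121ms (3/2)
3. 1682.243ms @ 3 + 280.374ms (1/2)
4. 1962.617ms @ 7/2 + 140.187ms (1/4)
5. 2102.804ms @ 15/4 + 140.187ms (1/4)
6. 2242.991ms @ 4 + 160.214ms (2/7)
7. 2403.204ms @ 30/7 + 160.214ms (2/7)
8. 2563.418ms @ 32/7 + 160.214ms (2/7)
9. 2723.632ms @ 34/7 + 160.214ms (2/7)
10. 2883.845ms @ 36/7 + 160.214ms (2/7)
11. 3044.059ms @ 38/7 + 160.214ms (2/7)
12. 3204.272ms @ 40/7 + 160.214ms (2/7)
13. 3364.486ms @ 6 + 160.214ms (2/7)
14. 3524.7ms @ 44/7 + 160.214ms (2/7)
15. 3684.913ms @ 46/7 + 160.214ms (2/7)
16. 3845.127ms @ 48/7 + 160.214ms (2/7)
17. 4005.34ms @ 50/7 + 320.427ms (4/7)
18. 4325.768ms @ 54/7 + 160.214ms (2/7)
19. 4485.981ms @ 8 + 280.374ms (1/2)
20. 4766.355ms @ 17/2 + 280.374ms (1/2)
21. 5046.729ms @ 9 + 560.748ms (1)
22. 5607.477ms @ 10 + 373.832ms (2/3)
23. 5981.308ms @ 32/3 + 373.832ms (2/3)
24. 6355.14ms @ 34/3 + 373.832ms (2/3)

note 7 onset = 30/7b = 2403.204ms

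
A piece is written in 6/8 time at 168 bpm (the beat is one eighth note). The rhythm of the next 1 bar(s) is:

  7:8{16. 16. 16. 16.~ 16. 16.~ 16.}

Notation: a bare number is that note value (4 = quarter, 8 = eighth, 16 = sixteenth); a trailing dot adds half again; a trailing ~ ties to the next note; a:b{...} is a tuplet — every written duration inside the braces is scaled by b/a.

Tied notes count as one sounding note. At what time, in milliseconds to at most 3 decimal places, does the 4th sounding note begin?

1. 0.0ms @ 0 + 306.122ms (6/7)
2. 306.122ms @ 6/7 + 306.122ms (6/7)
3. 612.245ms @ 12/7 + 306.122ms (6/7)
4. 918.367ms @ 18/7 + 612.245ms (12/7)
5. 1530.612ms @ 30/7 + 612.245ms (12/7)

note 4 onset = 18/7b = 918.367ms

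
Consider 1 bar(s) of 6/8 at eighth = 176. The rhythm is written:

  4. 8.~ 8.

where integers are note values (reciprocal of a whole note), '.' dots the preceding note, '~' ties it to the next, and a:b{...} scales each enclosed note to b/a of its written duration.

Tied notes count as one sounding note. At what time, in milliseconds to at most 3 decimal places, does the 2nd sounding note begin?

1. 0.0ms @ 0 + 1022.727ms (3)
2. 1022.727ms @ 3 + 1022.727ms (3)

note 2 onset = 3b = 1022.727ms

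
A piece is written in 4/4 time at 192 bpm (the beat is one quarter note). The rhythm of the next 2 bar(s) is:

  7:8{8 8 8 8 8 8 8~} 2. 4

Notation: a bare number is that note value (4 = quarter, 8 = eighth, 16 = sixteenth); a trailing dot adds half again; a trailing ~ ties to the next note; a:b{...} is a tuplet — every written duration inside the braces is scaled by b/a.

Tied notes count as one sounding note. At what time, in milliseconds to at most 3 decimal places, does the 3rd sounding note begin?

1. 0.0ms @ 0 + 178.571ms (4/7)
2. 178.571ms @ 4/7 + 178.571ms (4/7)
3. 357.143ms @ 8/7 + 178.571ms (4/7)
4. 535.714ms @ 12/7 + 178.571ms (4/7)
5. 714.286ms @ 16/7 + 178.571ms (4/7)
6. 892.857ms @ 20/7 + 178.571ms (4/7)
7. 1071.429ms @ 24/7 + 1116.071ms (25/7)
8. 2187.5ms @ 7 + 312.5ms (1)

note 3 onset = 8/7b = 357.143ms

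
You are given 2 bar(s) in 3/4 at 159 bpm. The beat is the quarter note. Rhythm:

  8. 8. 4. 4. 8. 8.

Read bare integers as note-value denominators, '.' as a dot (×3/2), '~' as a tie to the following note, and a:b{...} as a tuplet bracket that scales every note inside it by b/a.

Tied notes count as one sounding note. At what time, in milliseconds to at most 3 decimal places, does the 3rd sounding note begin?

note 3 onset = 3/2b = 566.038ms

1. 0.0ms @ 0 + 283.019ms (3/4)
2. 283.019ms @ 3/4 + 283.019ms (3/4)
3. 566.038ms @ 3/2 + 566.038ms (3/2)
4. 1132.075ms @ 3 + 566.038ms (3/2)
5. 1698.113ms @ 9/2 + 283.019ms (3/4)
6. 1981.132ms @ 21/4 + 283.019ms (3/4)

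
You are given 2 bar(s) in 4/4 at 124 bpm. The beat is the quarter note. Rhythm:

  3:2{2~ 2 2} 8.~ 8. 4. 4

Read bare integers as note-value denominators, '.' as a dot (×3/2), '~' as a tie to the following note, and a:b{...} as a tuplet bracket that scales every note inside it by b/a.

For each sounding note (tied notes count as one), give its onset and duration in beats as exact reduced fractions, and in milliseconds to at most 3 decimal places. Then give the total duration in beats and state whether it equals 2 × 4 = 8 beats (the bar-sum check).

1) 0.0ms=0b +1290.323ms=8/3b
2) 1290.323ms=8/3b +645.161ms=4/3b
3) 1935.484ms=4b +725.806ms=3/2b
4) 2661.29ms=11/2b +725.806ms=3/2b
5) 3387.097ms=7b +483.871ms=1b
Σ=8b of 8 (124bpm 4/4) — PASS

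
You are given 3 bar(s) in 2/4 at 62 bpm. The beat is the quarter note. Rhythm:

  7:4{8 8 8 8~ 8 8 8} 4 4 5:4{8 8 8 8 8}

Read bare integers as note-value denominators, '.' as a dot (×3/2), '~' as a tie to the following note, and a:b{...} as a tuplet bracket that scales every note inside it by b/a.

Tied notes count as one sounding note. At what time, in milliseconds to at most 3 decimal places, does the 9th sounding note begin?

note 9 onset = 4b = 3870.968ms

1. 0.0ms @ 0 + 276.498ms (2/7)
2. 276.498ms @ 2/7 + 276.498ms (2/7)
3. 552.995ms @ 4/7 + 276.498ms (2/7)
4. 829.493ms @ 6/7 + 552.995ms (4/7)
5. 1382.488ms @ 10/7 + 276.498ms (2/7)
6. 1658.986ms @ 12/7 + 276.498ms (2/7)
7. 1935.484ms @ 2 + 967.742ms (1)
8. 2903.226ms @ 3 + 967.742ms (1)
9. 3870.968ms @ 4 + 387.097ms (2/5)
10. 4258.065ms @ 22/5 + 387.097ms (2/5)
11. 4645.161ms @ 24/5 + 387.097ms (2/5)
12. 5032.258ms @ 26/5 + 387.097ms (2/5)
13. 5419.355ms @ 28/5 + 387.097ms (2/5)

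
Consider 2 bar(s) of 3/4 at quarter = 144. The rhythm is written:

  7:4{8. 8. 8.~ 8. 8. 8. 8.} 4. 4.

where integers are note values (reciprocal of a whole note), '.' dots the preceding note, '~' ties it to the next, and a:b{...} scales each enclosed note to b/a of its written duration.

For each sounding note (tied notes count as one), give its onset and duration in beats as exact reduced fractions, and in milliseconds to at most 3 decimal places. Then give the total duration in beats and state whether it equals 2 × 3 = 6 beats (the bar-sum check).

1) 0.0ms=0b +178.571ms=3/7b
2) 178.571ms=3/7b +178.571ms=3/7b
3) 357.143ms=6/7b +357.143ms=6/7b
4) 714.286ms=12/7b +178.571ms=3/7b
5) 892.857ms=15/7b +178.571ms=3/7b
6) 1071.429ms=18/7b +178.571ms=3/7b
7) 1250.0ms=3b +625.0ms=3/2b
8) 1875.0ms=9/2b +625.0ms=3/2b
Σ=6b of 6 (144bpm 3/4) — PASS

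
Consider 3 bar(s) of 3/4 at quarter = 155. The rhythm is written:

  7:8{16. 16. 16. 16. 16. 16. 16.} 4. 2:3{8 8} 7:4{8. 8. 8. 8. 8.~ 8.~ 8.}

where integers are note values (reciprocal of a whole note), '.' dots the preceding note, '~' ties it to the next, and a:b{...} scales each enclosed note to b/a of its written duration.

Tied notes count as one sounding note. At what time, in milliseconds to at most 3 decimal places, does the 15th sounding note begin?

note 15 onset = 54/7b = 2986.175ms

1. 0.0ms @ 0 + 165.899ms (3/7)
2. 165.899ms @ 3/7 + 165.899ms (3/7)
3. 331.797ms @ 6/7 + 165.899ms (3/7)
4. 497.696ms @ 9/7 + 165.899ms (3/7)
5. 663.594ms @ 12/7 + 165.899ms (3/7)
6. 829.493ms @ 15/7 + 165.899ms (3/7)
7. 995.392ms @ 18/7 + 165.899ms (3/7)
8. 1161.29ms @ 3 + 580.645ms (3/2)
9. 1741.935ms @ 9/2 + 290.323ms (3/4)
10. 2032.258ms @ 21/4 + 290.323ms (3/4)
11. 2322.581ms @ 6 + 165.899ms (3/7)
12. 2488.479ms @ 45/7 + 165.899ms (3/7)
13. 2654.378ms @ 48/7 + 165.899ms (3/7)
14. 2820.276ms @ 51/7 + 165.899ms (3/7)
15. 2986.175ms @ 54/7 + 497.696ms (9/7)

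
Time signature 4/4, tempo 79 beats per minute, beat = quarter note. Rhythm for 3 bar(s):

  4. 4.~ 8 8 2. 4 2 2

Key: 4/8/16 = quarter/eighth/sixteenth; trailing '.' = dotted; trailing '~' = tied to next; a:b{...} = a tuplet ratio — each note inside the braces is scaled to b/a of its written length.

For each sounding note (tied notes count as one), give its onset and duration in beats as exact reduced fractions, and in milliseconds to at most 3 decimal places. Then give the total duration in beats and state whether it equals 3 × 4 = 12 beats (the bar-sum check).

1) 0.0ms=0b +1139.241ms=3/2b
2) 1139.241ms=3/2b +1518.987ms=2b
3) 2658.228ms=7/2b +379.747ms=1/2b
4) 3037.975ms=4b +2278.481ms=3b
5) 5316.456ms=7b +759.494ms=1b
6) 6075.949ms=8b +1518.987ms=2b
7) 7594.937ms=10b +1518.987ms=2b
Σ=12b of 12 (79bpm 4/4) — PASS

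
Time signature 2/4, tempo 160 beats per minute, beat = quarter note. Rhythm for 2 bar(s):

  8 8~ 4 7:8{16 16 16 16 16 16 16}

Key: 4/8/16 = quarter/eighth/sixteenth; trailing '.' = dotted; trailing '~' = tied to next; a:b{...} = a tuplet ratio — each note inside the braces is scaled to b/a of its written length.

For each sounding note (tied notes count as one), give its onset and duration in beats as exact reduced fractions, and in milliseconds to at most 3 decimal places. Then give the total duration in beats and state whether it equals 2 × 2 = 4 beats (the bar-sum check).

1) 0.0ms=0b +187.5ms=1/2b
2) 187.5ms=1/2b +562.5ms=3/2b
3) 750.0ms=2b +107.143ms=2/7b
4) 857.143ms=16/7b +107.143ms=2/7b
5) 964.286ms=18/7b +107.143ms=2/7b
6) 1071.429ms=20/7b +107.143ms=2/7b
7) 1178.571ms=22/7b +107.143ms=2/7b
8) 1285.714ms=24/7b +107.143ms=2/7b
9) 1392.857ms=26/7b +107.143ms=2/7b
Σ=4b of 4 (160bpm 2/4) — PASS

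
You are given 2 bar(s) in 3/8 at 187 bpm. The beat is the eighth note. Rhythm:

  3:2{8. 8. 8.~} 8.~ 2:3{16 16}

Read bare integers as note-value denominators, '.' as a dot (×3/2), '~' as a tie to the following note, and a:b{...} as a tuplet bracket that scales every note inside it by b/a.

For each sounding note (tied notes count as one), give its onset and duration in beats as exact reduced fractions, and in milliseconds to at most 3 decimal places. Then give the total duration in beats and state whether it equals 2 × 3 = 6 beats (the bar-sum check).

1) 0.0ms=0b +320.856ms=1b
2) 320.856ms=1b +320.856ms=1b
3) 641.711ms=2b +1042.781ms=13/4b
4) 1684.492ms=21/4b +240.642ms=3/4b
Σ=6b of 6 (187bpm 3/8) — PASS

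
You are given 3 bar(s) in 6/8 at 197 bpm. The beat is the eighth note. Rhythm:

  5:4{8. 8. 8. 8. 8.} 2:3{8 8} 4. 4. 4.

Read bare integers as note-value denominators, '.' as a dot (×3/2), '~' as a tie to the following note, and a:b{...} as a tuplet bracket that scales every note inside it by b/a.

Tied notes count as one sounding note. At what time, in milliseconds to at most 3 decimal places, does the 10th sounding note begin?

1. 0.0ms @ 0 + 365.482ms (6/5)
2. 365.482ms @ 6/5 + 365.482ms (6/5)
3. 730.964ms @ 12/5 + 365.482ms (6/5)
4. 1096.447ms @ 18/5 + 365.482ms (6/5)
5. 1461.929ms @ 24/5 + 365.482ms (6/5)
6. 1827.411ms @ 6 + 456.853ms (3/2)
7. 2284.264ms @ 15/2 + 456.853ms (3/2)
8. 2741.117ms @ 9 + 913.706ms (3)
9. 3654.822ms @ 12 + 913.706ms (3)
10. 4568.528ms @ 15 + 913.706ms (3)

note 10 onset = 15b = 4568.528ms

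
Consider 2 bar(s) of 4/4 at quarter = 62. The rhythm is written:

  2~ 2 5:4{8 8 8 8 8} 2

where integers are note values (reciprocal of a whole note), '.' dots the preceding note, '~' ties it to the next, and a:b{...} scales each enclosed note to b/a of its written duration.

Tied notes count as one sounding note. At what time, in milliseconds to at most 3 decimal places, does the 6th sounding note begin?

note 6 onset = 28/5b = 5419.355ms

1. 0.0ms @ 0 + 3870.968ms (4)
2. 3870.968ms @ 4 + 387.097ms (2/5)
3. 4258.065ms @ 22/5 + 387.097ms (2/5)
4. 4645.161ms @ 24/5 + 387.097ms (2/5)
5. 5032.258ms @ 26/5 + 387.097ms (2/5)
6. 5419.355ms @ 28/5 + 387.097ms (2/5)
7. 5806.452ms @ 6 + 1935.484ms (2)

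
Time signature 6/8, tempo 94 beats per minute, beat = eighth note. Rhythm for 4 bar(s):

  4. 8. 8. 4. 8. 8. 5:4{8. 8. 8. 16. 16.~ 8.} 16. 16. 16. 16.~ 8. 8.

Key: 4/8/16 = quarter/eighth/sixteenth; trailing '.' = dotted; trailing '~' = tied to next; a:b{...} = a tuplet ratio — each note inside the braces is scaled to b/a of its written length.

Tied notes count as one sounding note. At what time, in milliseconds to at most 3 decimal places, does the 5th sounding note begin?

1. 0.0ms @ 0 + 1914.894ms (3)
2. 1914.894ms @ 3 + 957.447ms (3/2)
3. 2872.34ms @ 9/2 + 957.447ms (3/2)
4. 3829.787ms @ 6 + 1914.894ms (3)
5. 5744.681ms @ 9 + 957.447ms (3/2)
6. 6702.128ms @ 21/2 + 957.447ms (3/2)
7. 7659.574ms @ 12 + 765.957ms (6/5)
8. 8425.532ms @ 66/5 + 765.957ms (6/5)
9. 9191.489ms @ 72/5 + 765.957ms (6/5)
10. 9957.447ms @ 78/5 + 382.979ms (3/5)
11. 10340.426ms @ 81/5 + 1148.936ms (9/5)
12. 11489.362ms @ 18 + 478.723ms (3/4)
13. 11968.085ms @ 75/4 + 478.723ms (3/4)
14. 12446.809ms @ 39/2 + 478.723ms (3/4)
15. 12925.532ms @ 81/4 + 1436.17ms (9/4)
16. 14361.702ms @ 45/2 + 957.447ms (3/2)

note 5 onset = 9b = 5744.681ms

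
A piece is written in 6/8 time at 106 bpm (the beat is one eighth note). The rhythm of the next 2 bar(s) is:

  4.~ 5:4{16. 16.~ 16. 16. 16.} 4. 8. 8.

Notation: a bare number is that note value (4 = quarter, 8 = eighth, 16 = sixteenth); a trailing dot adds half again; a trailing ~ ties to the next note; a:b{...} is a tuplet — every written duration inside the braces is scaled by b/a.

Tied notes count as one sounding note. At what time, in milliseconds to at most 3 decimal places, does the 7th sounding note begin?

note 7 onset = 21/2b = 5943.396ms

1. 0.0ms @ 0 + 2037.736ms (18/5)
2. 2037.736ms @ 18/5 + 679.245ms (6/5)
3. 2716.981ms @ 24/5 + 339.623ms (3/5)
4. 3056.604ms @ 27/5 + 339.623ms (3/5)
5. 3396.226ms @ 6 + 1698.113ms (3)
6. 5094.34ms @ 9 + 849.057ms (3/2)
7. 5943.396ms @ 21/2 + 849.057ms (3/2)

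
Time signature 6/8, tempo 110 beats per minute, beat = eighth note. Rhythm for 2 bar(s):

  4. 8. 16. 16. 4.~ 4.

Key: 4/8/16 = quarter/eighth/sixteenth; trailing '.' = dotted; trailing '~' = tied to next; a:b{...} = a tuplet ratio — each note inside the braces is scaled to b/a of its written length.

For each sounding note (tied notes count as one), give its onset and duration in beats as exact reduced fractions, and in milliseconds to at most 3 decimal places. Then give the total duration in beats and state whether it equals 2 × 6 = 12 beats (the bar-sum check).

1) 0.0ms=0b +1636.364ms=3b
2) 1636.364ms=3b +818.182ms=3/2b
3) 2454.545ms=9/2b +409.091ms=3/4b
4) 2863.636ms=21/4b +409.091ms=3/4b
5) 3272.727ms=6b +3272.727ms=6b
Σ=12b of 12 (110bpm 6/8) — PASS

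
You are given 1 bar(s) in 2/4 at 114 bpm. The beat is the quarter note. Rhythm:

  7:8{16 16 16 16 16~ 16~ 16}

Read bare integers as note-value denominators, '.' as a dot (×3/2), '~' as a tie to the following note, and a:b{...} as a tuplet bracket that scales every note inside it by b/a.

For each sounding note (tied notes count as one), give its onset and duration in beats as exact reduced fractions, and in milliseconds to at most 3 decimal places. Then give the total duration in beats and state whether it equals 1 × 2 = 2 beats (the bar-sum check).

1) 0.0ms=0b +150.376ms=2/7b
2) 150.376ms=2/7b +150.376ms=2/7b
3) 300.752ms=4/7b +150.376ms=2/7b
4) 451.128ms=6/7b +150.376ms=2/7b
5) 601.504ms=8/7b +451.128ms=6/7b
Σ=2b of 2 (114bpm 2/4) — PASS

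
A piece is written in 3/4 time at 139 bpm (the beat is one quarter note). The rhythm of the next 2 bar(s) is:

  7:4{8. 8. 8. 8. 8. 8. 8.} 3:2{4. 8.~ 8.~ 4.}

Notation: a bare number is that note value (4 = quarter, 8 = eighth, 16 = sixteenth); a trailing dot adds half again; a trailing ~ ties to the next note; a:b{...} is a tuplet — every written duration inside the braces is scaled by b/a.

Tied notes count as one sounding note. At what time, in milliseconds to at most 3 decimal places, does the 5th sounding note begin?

1. 0.0ms @ 0 + 184.995ms (3/7)
2. 184.995ms @ 3/7 + 184.995ms (3/7)
3. 369.99ms @ 6/7 + 184.995ms (3/7)
4. 554.985ms @ 9/7 + 184.995ms (3/7)
5. 739.979ms @ 12/7 + 184.995ms (3/7)
6. 924.974ms @ 15/7 + 184.995ms (3/7)
7. 1109.969ms @ 18/7 + 184.995ms (3/7)
8. 1294.964ms @ 3 + 431.655ms (1)
9. 1726.619ms @ 4 + 863.309ms (2)

note 5 onset = 12/7b = 739.979ms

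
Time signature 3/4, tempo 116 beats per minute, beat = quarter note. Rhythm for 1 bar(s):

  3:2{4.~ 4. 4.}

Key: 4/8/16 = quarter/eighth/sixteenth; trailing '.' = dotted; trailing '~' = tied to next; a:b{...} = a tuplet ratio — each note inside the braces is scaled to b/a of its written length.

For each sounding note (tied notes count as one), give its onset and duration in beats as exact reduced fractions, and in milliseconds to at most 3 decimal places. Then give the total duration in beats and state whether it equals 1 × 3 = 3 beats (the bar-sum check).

1) 0.0ms=0b +1034.483ms=2b
2) 1034.483ms=2b +517.241ms=1b
Σ=3b of 3 (116bpm 3/4) — PASS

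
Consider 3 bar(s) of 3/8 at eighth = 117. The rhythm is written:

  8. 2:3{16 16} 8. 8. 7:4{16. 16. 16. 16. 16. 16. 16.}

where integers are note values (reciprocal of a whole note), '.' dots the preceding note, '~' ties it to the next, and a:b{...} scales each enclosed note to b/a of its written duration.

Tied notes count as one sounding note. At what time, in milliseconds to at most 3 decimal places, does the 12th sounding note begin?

note 12 onset = 60/7b = 4395.604ms

1. 0.0ms @ 0 + 769.231ms (3/2)
2. 769.231ms @ 3/2 + 384.615ms (3/4)
3. 1153.846ms @ 9/4 + 384.615ms (3/4)
4. 1538.462ms @ 3 + 769.231ms (3/2)
5. 2307.692ms @ 9/2 + 769.231ms (3/2)
6. 3076.923ms @ 6 + 219.78ms (3/7)
7. 3296.703ms @ 45/7 + 219.78ms (3/7)
8. 3516.484ms @ 48/7 + 219.78ms (3/7)
9. 3736.264ms @ 51/7 + 219.78ms (3/7)
10. 3956.044ms @ 54/7 + 219.78ms (3/7)
11. 4175.824ms @ 57/7 + 219.78ms (3/7)
12. 4395.604ms @ 60/7 + 219.78ms (3/7)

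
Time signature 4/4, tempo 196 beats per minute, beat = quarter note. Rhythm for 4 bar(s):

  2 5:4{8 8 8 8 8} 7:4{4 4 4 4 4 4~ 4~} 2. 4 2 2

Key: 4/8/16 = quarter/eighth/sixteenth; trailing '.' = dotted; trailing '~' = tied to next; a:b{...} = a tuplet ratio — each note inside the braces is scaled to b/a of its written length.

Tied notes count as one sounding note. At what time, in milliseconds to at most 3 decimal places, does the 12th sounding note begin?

note 12 onset = 48/7b = 2099.125ms

1. 0.0ms @ 0 + 612.245ms (2)
2. 612.245ms @ 2 + 122.449ms (2/5)
3. 734.694ms @ 12/5 + 122.449ms (2/5)
4. 857.143ms @ 14/5 + 122.449ms (2/5)
5. 979.592ms @ 16/5 + 122.449ms (2/5)
6. 1102.041ms @ 18/5 + 122.449ms (2/5)
7. 1224.49ms @ 4 + 174.927ms (4/7)
8. 1399.417ms @ 32/7 + 174.927ms (4/7)
9. 1574.344ms @ 36/7 + 174.927ms (4/7)
10. 1749.271ms @ 40/7 + 174.927ms (4/7)
11. 1924.198ms @ 44/7 + 174.927ms (4/7)
12. 2099.125ms @ 48/7 + 1268.222ms (29/7)
13. 3367.347ms @ 11 + 306.122ms (1)
14. 3673.469ms @ 12 + 612.245ms (2)
15. 4285.714ms @ 14 + 612.245ms (2)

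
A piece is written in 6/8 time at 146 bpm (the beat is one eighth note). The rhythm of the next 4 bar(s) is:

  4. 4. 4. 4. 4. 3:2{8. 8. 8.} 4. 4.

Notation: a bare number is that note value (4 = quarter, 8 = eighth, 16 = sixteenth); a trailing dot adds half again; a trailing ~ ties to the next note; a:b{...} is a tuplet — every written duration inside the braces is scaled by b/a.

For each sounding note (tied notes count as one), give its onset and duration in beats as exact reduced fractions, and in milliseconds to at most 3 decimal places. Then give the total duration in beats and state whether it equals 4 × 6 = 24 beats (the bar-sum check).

1) 0.0ms=0b +1232.877ms=3b
2) 1232.877ms=3b +1232.877ms=3b
3) 2465.753ms=6b +1232.877ms=3b
4) 3698.63ms=9b +1232.877ms=3b
5) 4931.507ms=12b +1232.877ms=3b
6) 6164.384ms=15b +410.959ms=1b
7) 6575.342ms=16b +410.959ms=1b
8) 6986.301ms=17b +410.959ms=1b
9) 7397.26ms=18b +1232.877ms=3b
10) 8630.137ms=21b +1232.877ms=3b
Σ=24b of 24 (146bpm 6/8) — PASS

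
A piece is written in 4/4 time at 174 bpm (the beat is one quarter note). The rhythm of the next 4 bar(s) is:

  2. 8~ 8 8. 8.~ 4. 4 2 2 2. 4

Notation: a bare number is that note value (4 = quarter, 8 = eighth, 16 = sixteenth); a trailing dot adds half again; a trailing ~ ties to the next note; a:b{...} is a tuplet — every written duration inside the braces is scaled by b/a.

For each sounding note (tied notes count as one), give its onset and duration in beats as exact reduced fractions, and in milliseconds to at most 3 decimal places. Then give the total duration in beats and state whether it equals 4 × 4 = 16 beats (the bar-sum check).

1) 0.0ms=0b +1034.483ms=3b
2) 1034.483ms=3b +344.828ms=1b
3) 1379.31ms=4b +258.621ms=3/4b
4) 1637.931ms=19/4b +775.862ms=9/4b
5) 2413.793ms=7b +344.828ms=1b
6) 2758.621ms=8b +689.655ms=2b
7) 3448.276ms=10b +689.655ms=2b
8) 4137.931ms=12b +1034.483ms=3b
9) 5172.414ms=15b +344.828ms=1b
Σ=16b of 16 (174bpm 4/4) — PASS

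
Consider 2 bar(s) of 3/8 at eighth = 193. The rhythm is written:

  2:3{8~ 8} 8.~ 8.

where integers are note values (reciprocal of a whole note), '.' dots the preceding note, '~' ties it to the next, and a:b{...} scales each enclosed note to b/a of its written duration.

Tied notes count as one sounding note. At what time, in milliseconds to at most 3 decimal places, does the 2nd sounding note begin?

1. 0.0ms @ 0 + 932.642ms (3)
2. 932.642ms @ 3 + 932.642ms (3)

note 2 onset = 3b = 932.642ms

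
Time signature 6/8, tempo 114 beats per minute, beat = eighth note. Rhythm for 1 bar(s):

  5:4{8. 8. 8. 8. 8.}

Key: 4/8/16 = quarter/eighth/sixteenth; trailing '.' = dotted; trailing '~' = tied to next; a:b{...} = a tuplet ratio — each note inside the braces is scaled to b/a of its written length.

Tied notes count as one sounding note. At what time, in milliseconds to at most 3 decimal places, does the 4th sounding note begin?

note 4 onset = 18/5b = 1894.737ms

1. 0.0ms @ 0 + 631.579ms (6/5)
2. 631.579ms @ 6/5 + 631.579ms (6/5)
3. 1263.158ms @ 12/5 + 631.579ms (6/5)
4. 1894.737ms @ 18/5 + 631.579ms (6/5)
5. 2526.316ms @ 24/5 + 631.579ms (6/5)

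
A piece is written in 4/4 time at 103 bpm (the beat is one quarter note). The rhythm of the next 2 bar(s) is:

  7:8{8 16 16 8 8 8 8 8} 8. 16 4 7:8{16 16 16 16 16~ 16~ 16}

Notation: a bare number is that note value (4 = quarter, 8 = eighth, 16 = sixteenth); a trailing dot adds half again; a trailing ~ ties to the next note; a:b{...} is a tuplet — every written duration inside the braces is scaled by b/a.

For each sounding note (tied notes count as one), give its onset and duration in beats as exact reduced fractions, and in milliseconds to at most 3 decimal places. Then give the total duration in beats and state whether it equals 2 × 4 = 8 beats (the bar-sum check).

1) 0.0ms=0b +332.871ms=4/7b
2) 332.871ms=4/7b +166.436ms=2/7b
3) 499.307ms=6/7b +166.436ms=2/7b
4) 665.742ms=8/7b +332.871ms=4/7b
5) 998.613ms=12/7b +332.871ms=4/7b
6) 1331.484ms=16/7b +332.871ms=4/7b
7) 1664.355ms=20/7b +332.871ms=4/7b
8) 1997.226ms=24/7b +332.871ms=4/7b
9) 2330.097ms=4b +436.893ms=3/4b
10) 2766.99ms=19/4b +145.631ms=1/4b
11) 2912.621ms=5b +582.524ms=1b
12) 3495.146ms=6b +166.436ms=2/7b
13) 3661.581ms=44/7b +166.436ms=2/7b
14) 3828.017ms=46/7b +166.436ms=2/7b
15) 3994.452ms=48/7b +166.436ms=2/7b
16) 4160.888ms=50/7b +499.307ms=6/7b
Σ=8b of 8 (103bpm 4/4) — PASS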